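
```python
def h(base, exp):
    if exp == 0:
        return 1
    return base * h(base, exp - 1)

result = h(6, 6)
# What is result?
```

h(6, 6) = 6 * 6 * 6 * 6 * 6 * 6 = 46656

Answer: 46656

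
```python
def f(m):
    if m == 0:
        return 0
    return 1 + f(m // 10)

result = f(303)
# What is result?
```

Count of digits of 303: 3

Answer: 3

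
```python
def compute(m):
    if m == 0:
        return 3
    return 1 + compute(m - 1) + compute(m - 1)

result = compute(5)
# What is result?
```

compute(m) = 1 + 2·compute(m-1), compute(0)=3. Closed form: (3+1)·2^5 - 1 = 127.

Answer: 127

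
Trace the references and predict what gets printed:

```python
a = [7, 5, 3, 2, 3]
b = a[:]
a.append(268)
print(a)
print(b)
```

Key concept: slice [:] creates copy.
Step by step:
`a = [7, 5, 3, 2, 3]` → a = [7, 5, 3, 2, 3]
`b = a[:]` → b = [7, 5, 3, 2, 3]
`a.append(268)` → a = [7, 5, 3, 2, 3, 268]
`print(a)` → prints [7, 5, 3, 2, 3, 268]
`print(b)` → prints [7, 5, 3, 2, 3]

Answer:
[7, 5, 3, 2, 3, 268]
[7, 5, 3, 2, 3]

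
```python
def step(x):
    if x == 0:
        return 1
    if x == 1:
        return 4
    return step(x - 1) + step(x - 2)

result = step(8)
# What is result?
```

Build up from base cases: step(0)=1, step(1)=4, step(2)=5, step(3)=9, step(4)=14, step(5)=23, step(6)=37, ..., step(8)=97

Answer: 97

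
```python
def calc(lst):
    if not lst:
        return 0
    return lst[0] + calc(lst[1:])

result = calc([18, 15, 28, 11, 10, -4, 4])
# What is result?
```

18 + 15 + 28 + 11 + 10 + (-4) + 4 + 0 = 82

Answer: 82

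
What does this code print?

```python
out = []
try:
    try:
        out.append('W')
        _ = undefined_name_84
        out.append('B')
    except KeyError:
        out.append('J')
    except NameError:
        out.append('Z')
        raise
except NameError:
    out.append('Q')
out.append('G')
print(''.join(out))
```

Execution trace: 'W' (inner try body) → 'Z' (inner except NameError) → 'Q' (outer except NameError) → 'G' (after the try/except). Output: WZQG

Answer: WZQG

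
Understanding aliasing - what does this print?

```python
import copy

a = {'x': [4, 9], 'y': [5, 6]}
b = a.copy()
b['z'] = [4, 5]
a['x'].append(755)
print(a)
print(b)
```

Key concept: shallow copy of dict with mutable values.
Step by step:
`a = {'x': [4, 9], 'y': [5, 6]}` → a = {'x': [4, 9], 'y': [5, 6]}
`b = a.copy()` → b = {'x': [4, 9], 'y': [5, 6]}
`b['z'] = [4, 5]` → b = {'x': [4, 9], 'y': [5, 6], 'z': [4, 5]}
`a['x'].append(755)` → a = {'x': [4, 9, 755], 'y': [5, 6]}; b = {'x': [4, 9, 755], 'y': [5, 6], 'z': [4, 5]}
`print(a)` → prints {'x': [4, 9, 755], 'y': [5, 6]}
`print(b)` → prints {'x': [4, 9, 755], 'y': [5, 6], 'z': [4, 5]}

Answer:
{'x': [4, 9, 755], 'y': [5, 6]}
{'x': [4, 9, 755], 'y': [5, 6], 'z': [4, 5]}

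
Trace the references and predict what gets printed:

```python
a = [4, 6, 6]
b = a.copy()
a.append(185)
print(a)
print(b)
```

Key concept: list.copy() creates independent copy.
Step by step:
`a = [4, 6, 6]` → a = [4, 6, 6]
`b = a.copy()` → b = [4, 6, 6]
`a.append(185)` → a = [4, 6, 6, 185]
`print(a)` → prints [4, 6, 6, 185]
`print(b)` → prints [4, 6, 6]

Answer:
[4, 6, 6, 185]
[4, 6, 6]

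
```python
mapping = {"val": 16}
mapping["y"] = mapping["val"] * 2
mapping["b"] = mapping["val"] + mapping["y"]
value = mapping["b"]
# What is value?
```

Trace:
`mapping = {"val": 16}` → mapping = {'val': 16}
`mapping["y"] = mapping["val"] * 2` → mapping = {'val': 16, 'y': 32}
`mapping["b"] = mapping["val"] + mapping["y"]` → mapping = {'val': 16, 'y': 32, 'b': 48}
`value = mapping["b"]` → value = 48
So value = 48

Answer: 48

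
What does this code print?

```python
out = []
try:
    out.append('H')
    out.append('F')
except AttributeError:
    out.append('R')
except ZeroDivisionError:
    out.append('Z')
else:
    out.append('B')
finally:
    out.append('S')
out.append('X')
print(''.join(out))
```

Execution trace: 'H' (try body) → 'F' (try body, no exception) → 'B' (else) → 'S' (finally) → 'X' (after the try/except). Output: HFBSX

Answer: HFBSX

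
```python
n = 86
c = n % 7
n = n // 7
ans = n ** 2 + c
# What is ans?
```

Trace:
`n = 86` → n = 86
`c = n % 7` → c = 2
`n = n // 7` → n = 12
`ans = n ** 2 + c` → ans = 146
So ans = 146

Answer: 146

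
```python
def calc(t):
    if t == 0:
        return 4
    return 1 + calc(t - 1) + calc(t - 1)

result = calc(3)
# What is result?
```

calc(t) = 1 + 2·calc(t-1), calc(0)=4. Closed form: (4+1)·2^3 - 1 = 39.

Answer: 39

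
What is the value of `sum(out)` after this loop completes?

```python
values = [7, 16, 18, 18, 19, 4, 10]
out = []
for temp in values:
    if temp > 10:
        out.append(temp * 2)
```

Sum of doubled values > 10
`out` takes the values: [] → [32] → [32, 36] → [32, 36, 36] → [32, 36, 36, 38]
So `sum(out)` = 142

Answer: 142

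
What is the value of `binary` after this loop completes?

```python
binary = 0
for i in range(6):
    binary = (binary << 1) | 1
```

Build 6 consecutive 1-bits: 0b111111
`binary` takes the values: 0 → 1 → 3 → 7 → 15 → 31 → 63

Answer: 63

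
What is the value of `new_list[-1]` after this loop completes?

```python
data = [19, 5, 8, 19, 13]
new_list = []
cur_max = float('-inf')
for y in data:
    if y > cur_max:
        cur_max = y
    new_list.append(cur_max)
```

Running max ends at 19
`new_list` takes the values: [] → [19] → [19, 19] → [19, 19, 19] → [19, 19, 19, 19] → [19, 19, 19, 19, 19]
So `new_list[-1]` = 19

Answer: 19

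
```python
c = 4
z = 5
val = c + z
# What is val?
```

Trace:
`c = 4` → c = 4
`z = 5` → z = 5
`val = c + z` → val = 9
So val = 9

Answer: 9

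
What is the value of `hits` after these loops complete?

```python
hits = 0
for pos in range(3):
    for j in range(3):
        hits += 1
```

3 * 3 = 9
`hits` takes the values: 0 → 1 → 2 → 3 → 4 → 5 → 6 → 7 → 8 → 9

Answer: 9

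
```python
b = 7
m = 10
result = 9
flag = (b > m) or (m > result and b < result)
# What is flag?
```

Trace:
`b = 7` → b = 7
`m = 10` → m = 10
`result = 9` → result = 9
`flag = (b > m) or (m > result and b < result)` → flag = True
So flag = True

Answer: True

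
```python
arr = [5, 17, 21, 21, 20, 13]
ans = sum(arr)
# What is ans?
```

Trace:
`arr = [5, 17, 21, 21, 20, 13]` → arr = [5, 17, 21, 21, 20, 13]
`ans = sum(arr)` → ans = 97
So ans = 97

Answer: 97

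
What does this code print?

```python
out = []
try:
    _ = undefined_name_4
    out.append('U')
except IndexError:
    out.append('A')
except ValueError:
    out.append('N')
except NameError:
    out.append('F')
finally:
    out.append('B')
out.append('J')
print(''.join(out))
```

Execution trace: 'F' (except NameError) → 'B' (finally) → 'J' (after the try/except). Output: FBJ

Answer: FBJ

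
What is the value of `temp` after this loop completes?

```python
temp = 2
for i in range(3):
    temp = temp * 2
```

Multiply by 2, 3 times: 2 * 2^3 = 16
`temp` takes the values: 2 → 4 → 8 → 16

Answer: 16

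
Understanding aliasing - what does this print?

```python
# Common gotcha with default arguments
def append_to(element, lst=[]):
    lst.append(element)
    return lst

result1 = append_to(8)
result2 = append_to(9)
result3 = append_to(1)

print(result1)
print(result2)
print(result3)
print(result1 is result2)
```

Key concept: mutable default argument gotcha.
Step by step:
`result1 = append_to(8)` → result1 = [8]
`result2 = append_to(9)` → result1 = [8, 9] (same object as result2); result2 = [8, 9] (same object as result1)
`result3 = append_to(1)` → result1 = [8, 9, 1] (same object as result2, result3); result2 = [8, 9, 1] (same object as result1, result3); result3 = [8, 9, 1] (same object as result1, result2)
`print(result1)` → prints [8, 9, 1]
`print(result2)` → prints [8, 9, 1]
`print(result3)` → prints [8, 9, 1]
`print(result1 is result2)` → prints True

Answer:
[8, 9, 1]
[8, 9, 1]
[8, 9, 1]
True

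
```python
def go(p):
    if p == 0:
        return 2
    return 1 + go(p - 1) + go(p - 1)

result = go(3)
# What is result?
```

go(p) = 1 + 2·go(p-1), go(0)=2. Closed form: (2+1)·2^3 - 1 = 23.

Answer: 23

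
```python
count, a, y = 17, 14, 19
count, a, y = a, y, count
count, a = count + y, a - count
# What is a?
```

Trace:
`count, a, y = 17, 14, 19` → count = 17; a = 14; y = 19
`count, a, y = a, y, count` → count = 14; a = 19; y = 17
`count, a = count + y, a - count` → count = 31; a = 5
So a = 5

Answer: 5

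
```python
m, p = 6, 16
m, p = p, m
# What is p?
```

Trace:
`m, p = 6, 16` → m = 6; p = 16
`m, p = p, m` → m = 16; p = 6
So p = 6

Answer: 6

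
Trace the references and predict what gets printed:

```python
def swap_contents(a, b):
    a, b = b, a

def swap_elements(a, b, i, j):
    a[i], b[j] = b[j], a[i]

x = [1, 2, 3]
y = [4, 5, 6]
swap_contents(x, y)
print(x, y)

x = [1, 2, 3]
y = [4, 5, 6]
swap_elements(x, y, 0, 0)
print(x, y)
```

Key concept: parameter rebinding vs mutation.
Step by step:
`x = [1, 2, 3]` → x = [1, 2, 3]
`y = [4, 5, 6]` → y = [4, 5, 6]
`swap_contents(x, y)` → no visible change to tracked variables
`print(x, y)` → prints [1, 2, 3] [4, 5, 6]
`x = [1, 2, 3]` → x = [1, 2, 3]
`y = [4, 5, 6]` → y = [4, 5, 6]
`swap_elements(x, y, 0, 0)` → x = [4, 2, 3]; y = [1, 5, 6]
`print(x, y)` → prints [4, 2, 3] [1, 5, 6]

Answer:
[1, 2, 3] [4, 5, 6]
[4, 2, 3] [1, 5, 6]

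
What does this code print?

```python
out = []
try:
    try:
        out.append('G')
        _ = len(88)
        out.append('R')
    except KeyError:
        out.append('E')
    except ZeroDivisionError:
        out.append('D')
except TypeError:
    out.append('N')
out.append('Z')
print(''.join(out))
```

Execution trace: 'G' (inner try body) → 'N' (outer except TypeError) → 'Z' (after the try/except). Output: GNZ

Answer: GNZ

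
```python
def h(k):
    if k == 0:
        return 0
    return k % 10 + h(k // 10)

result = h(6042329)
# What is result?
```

Sum of digits of 6042329: 9 + 2 + 3 + 2 + 4 + 0 + 6 = 26

Answer: 26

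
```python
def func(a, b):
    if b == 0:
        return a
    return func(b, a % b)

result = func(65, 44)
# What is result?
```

func(65, 44) -> func(44, 21) -> func(21, 2) -> func(2, 1) -> func(1, 0) -> 1

Answer: 1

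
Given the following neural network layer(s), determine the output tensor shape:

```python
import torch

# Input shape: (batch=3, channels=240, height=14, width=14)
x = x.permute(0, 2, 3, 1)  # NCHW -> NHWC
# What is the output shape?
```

Input: (3, 240, 14, 14) -> Output: (3, 14, 14, 240)

Answer: (3, 14, 14, 240)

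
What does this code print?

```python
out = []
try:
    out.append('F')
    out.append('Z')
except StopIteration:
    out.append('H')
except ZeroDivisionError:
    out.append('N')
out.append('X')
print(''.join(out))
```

Execution trace: 'F' (try body) → 'Z' (try body, no exception) → 'X' (after the try/except). Output: FZX

Answer: FZX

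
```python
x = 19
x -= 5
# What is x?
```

Trace:
`x = 19` → x = 19
`x -= 5` → x = 14
So x = 14

Answer: 14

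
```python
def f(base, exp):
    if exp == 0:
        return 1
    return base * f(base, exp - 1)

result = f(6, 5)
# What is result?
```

f(6, 5) = 6 * 6 * 6 * 6 * 6 = 7776

Answer: 7776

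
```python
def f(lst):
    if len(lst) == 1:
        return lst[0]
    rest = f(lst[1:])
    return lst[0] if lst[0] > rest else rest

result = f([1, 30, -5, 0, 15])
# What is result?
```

Recursive max over [1, 30, -5, 0, 15] = 30

Answer: 30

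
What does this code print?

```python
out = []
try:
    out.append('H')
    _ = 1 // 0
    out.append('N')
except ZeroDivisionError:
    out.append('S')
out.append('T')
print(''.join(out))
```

Execution trace: 'H' (try body) → 'S' (except ZeroDivisionError) → 'T' (after the try/except). Output: HST

Answer: HST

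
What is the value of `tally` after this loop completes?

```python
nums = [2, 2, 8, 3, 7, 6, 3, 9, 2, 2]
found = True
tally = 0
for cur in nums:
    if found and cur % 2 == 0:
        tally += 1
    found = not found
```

Count even values at even positions
`tally` takes the values: 0 → 1 → 2 → 3

Answer: 3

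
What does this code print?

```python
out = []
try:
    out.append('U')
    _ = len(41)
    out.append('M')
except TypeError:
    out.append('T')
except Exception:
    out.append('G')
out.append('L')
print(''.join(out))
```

Execution trace: 'U' (try body) → 'T' (except TypeError) → 'L' (after the try/except). Output: UTL

Answer: UTL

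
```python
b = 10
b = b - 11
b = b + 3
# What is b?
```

Trace:
`b = 10` → b = 10
`b = b - 11` → b = -1
`b = b + 3` → b = 2
So b = 2

Answer: 2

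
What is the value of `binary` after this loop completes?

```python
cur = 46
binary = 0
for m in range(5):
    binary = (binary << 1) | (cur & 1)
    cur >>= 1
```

Reverse lowest 5 bits of 46
`binary` takes the values: 0 → 1 → 3 → 7 → 14

Answer: 14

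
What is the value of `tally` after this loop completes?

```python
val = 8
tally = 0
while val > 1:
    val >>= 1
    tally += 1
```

Count right shifts until 1
`tally` takes the values: 0 → 1 → 2 → 3

Answer: 3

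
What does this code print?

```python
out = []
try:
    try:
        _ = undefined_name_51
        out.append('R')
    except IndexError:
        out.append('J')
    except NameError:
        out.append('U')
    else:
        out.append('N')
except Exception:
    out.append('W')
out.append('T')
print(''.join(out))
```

Execution trace: 'U' (inner except NameError) → 'T' (after the try/except). Output: UT

Answer: UT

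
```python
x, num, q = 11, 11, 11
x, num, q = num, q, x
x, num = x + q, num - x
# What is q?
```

Trace:
`x, num, q = 11, 11, 11` → x = 11; num = 11; q = 11
`x, num, q = num, q, x` → x = 11; num = 11; q = 11
`x, num = x + q, num - x` → x = 22; num = 0
So q = 11

Answer: 11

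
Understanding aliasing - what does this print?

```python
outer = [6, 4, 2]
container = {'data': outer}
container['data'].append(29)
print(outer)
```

Key concept: dict holds reference to list.
Step by step:
`outer = [6, 4, 2]` → outer = [6, 4, 2]
`container = {'data': outer}` → container = {'data': [6, 4, 2]}
`container['data'].append(29)` → outer = [6, 4, 2, 29]; container = {'data': [6, 4, 2, 29]}
`print(outer)` → prints [6, 4, 2, 29]

Answer: [6, 4, 2, 29]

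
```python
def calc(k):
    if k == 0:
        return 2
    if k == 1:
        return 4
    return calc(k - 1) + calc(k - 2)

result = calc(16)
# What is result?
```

Build up from base cases: calc(0)=2, calc(1)=4, calc(2)=6, calc(3)=10, calc(4)=16, calc(5)=26, calc(6)=42, ..., calc(16)=5168

Answer: 5168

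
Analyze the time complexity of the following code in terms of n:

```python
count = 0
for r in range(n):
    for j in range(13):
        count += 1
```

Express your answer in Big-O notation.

Each loop level contributes: n × 1. Multiplying the contributions gives O(n).

Answer: O(n)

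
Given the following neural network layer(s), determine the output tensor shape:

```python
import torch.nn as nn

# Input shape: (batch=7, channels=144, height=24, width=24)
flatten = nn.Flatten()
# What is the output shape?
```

Input: (7, 144, 24, 24) -> Output: (7, 82944)

Answer: (7, 82944)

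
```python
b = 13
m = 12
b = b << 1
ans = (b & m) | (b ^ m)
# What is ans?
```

Trace:
`b = 13` → b = 13
`m = 12` → m = 12
`b = b << 1` → b = 26
`ans = (b & m) | (b ^ m)` → ans = 30
So ans = 30

Answer: 30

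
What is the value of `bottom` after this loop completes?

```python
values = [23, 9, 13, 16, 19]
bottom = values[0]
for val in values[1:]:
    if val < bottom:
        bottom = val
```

Minimum of [23, 9, 13, 16, 19]
`bottom` takes the values: 23 → 9

Answer: 9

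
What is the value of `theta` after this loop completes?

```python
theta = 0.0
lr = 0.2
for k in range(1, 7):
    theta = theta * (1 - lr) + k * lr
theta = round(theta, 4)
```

Moving average with lr=0.2
`theta` takes the values: 0.0 → 0.2 → 0.56 → 1.048 → 1.6384 → 2.31072 → 3.048576 → 3.0486

Answer: 3.0486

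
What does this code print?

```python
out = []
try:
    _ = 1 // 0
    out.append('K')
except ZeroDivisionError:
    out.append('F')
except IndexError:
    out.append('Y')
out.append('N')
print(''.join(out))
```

Execution trace: 'F' (except ZeroDivisionError) → 'N' (after the try/except). Output: FN

Answer: FN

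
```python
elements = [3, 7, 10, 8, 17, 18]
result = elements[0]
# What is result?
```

Trace:
`elements = [3, 7, 10, 8, 17, 18]` → elements = [3, 7, 10, 8, 17, 18]
`result = elements[0]` → result = 3
So result = 3

Answer: 3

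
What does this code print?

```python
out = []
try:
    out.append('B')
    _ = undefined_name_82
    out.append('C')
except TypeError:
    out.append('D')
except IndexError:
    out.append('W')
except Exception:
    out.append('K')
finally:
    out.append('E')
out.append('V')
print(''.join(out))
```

Execution trace: 'B' (try body) → 'K' (except Exception) → 'E' (finally) → 'V' (after the try/except). Output: BKEV

Answer: BKEV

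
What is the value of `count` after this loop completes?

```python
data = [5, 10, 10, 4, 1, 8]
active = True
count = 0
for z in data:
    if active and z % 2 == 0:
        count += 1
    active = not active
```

Count even values at even positions
`count` takes the values: 0 → 1

Answer: 1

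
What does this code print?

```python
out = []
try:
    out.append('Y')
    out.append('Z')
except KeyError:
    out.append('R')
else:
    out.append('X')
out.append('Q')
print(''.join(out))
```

Execution trace: 'Y' (try body) → 'Z' (try body, no exception) → 'X' (else) → 'Q' (after the try/except). Output: YZXQ

Answer: YZXQ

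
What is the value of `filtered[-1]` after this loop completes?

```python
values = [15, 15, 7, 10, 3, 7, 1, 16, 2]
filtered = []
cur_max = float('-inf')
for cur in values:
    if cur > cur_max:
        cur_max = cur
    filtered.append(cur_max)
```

Running max ends at 16
`filtered` takes the values: [] → [15] → [15, 15] → [15, 15, 15] → [15, 15, 15, 15] → [15, 15, 15, 15, 15] → [15, 15, 15, 15, 15, 15] → [15, 15, 15, 15, 15, 15, 15] → [15, 15, 15, 15, 15, 15, 15, 16] → [15, 15, 15, 15, 15, 15, 15, 16, 16]
So `filtered[-1]` = 16

Answer: 16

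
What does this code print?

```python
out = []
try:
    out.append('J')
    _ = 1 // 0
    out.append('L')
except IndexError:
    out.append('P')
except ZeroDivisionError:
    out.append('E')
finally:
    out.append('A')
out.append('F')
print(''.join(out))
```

Execution trace: 'J' (try body) → 'E' (except ZeroDivisionError) → 'A' (finally) → 'F' (after the try/except). Output: JEAF

Answer: JEAF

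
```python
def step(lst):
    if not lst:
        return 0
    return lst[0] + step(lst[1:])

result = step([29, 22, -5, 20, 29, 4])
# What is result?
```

29 + 22 + (-5) + 20 + 29 + 4 + 0 = 99

Answer: 99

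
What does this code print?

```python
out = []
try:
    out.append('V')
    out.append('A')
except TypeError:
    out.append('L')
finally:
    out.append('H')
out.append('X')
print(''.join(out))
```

Execution trace: 'V' (try body) → 'A' (try body, no exception) → 'H' (finally) → 'X' (after the try/except). Output: VAHX

Answer: VAHX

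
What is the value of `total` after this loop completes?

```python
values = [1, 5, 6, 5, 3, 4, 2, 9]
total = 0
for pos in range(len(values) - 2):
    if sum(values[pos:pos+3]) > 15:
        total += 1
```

Count windows with sum > 15
`total` takes the values: 0 → 1

Answer: 1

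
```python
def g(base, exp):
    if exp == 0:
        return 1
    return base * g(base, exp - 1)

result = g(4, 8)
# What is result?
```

g(4, 8) = 4 * 4 * 4 * 4 * 4 * 4 * 4 * 4 = 65536

Answer: 65536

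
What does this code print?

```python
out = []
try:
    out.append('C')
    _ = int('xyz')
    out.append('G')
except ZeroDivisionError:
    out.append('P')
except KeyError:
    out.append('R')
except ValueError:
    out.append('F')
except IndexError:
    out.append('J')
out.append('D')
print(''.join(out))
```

Execution trace: 'C' (try body) → 'F' (except ValueError) → 'D' (after the try/except). Output: CFD

Answer: CFD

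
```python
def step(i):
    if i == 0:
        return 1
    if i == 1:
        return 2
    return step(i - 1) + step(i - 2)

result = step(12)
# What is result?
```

Build up from base cases: step(0)=1, step(1)=2, step(2)=3, step(3)=5, step(4)=8, step(5)=13, step(6)=21, ..., step(12)=377

Answer: 377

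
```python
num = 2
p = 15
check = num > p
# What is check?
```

Trace:
`num = 2` → num = 2
`p = 15` → p = 15
`check = num > p` → check = False
So check = False

Answer: False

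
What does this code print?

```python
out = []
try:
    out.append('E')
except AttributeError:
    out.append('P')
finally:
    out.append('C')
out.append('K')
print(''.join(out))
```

Execution trace: 'E' (try body, no exception) → 'C' (finally) → 'K' (after the try/except). Output: ECK

Answer: ECK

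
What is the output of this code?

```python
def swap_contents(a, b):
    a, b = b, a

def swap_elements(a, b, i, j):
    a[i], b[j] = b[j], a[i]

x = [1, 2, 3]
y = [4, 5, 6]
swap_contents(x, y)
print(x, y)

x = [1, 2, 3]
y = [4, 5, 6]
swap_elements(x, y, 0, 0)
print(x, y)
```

Key concept: parameter rebinding vs mutation.
Step by step:
`x = [1, 2, 3]` → x = [1, 2, 3]
`y = [4, 5, 6]` → y = [4, 5, 6]
`swap_contents(x, y)` → no visible change to tracked variables
`print(x, y)` → prints [1, 2, 3] [4, 5, 6]
`x = [1, 2, 3]` → x = [1, 2, 3]
`y = [4, 5, 6]` → y = [4, 5, 6]
`swap_elements(x, y, 0, 0)` → x = [4, 2, 3]; y = [1, 5, 6]
`print(x, y)` → prints [4, 2, 3] [1, 5, 6]

Answer:
[1, 2, 3] [4, 5, 6]
[4, 2, 3] [1, 5, 6]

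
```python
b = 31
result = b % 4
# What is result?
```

Trace:
`b = 31` → b = 31
`result = b % 4` → result = 3
So result = 3

Answer: 3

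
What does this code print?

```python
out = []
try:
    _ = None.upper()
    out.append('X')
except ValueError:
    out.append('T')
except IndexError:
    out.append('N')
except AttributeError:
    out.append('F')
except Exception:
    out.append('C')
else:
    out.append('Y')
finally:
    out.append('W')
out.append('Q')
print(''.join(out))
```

Execution trace: 'F' (except AttributeError) → 'W' (finally) → 'Q' (after the try/except). Output: FWQ

Answer: FWQ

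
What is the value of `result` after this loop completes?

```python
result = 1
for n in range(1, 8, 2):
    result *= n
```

Product of 1, 3, 5, ... up to 7
`result` takes the values: 1 → 3 → 15 → 105

Answer: 105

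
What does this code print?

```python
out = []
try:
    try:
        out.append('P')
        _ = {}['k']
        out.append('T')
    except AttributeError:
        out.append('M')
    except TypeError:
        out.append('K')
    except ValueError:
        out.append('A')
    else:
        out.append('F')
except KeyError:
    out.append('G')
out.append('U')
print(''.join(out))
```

Execution trace: 'P' (try body) → 'G' (outer except KeyError) → 'U' (after the try/except). Output: PGU

Answer: PGU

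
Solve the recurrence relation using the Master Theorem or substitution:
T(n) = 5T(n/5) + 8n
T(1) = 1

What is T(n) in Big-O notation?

By Master Theorem: a=5, b=5, f(n)=8n. Since log_5(5) = 1 and f(n) = Θ(n^1), Case 2 applies. T(n) = O(n log n).

Answer: O(n log n)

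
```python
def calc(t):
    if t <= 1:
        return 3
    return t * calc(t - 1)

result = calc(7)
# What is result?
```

calc(7) = 7 * 6 * 5 * 4 * 3 * 2 * 3 = 15120

Answer: 15120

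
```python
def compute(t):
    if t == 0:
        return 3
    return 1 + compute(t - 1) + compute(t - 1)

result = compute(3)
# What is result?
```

compute(t) = 1 + 2·compute(t-1), compute(0)=3. Closed form: (3+1)·2^3 - 1 = 31.

Answer: 31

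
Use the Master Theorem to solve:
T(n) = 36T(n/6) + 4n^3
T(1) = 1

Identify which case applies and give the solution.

a=36, b=6, f(n)=4n^3. log_6(36) = 2. Since c=3 > 2 and the regularity condition holds (36(n/6)^3 = (36/6^3)n^3 with 36/6^3 < 1), Case 3 applies: T(n) = Θ(f(n)) = O(n^3).

Answer: O(n^3) - Case 3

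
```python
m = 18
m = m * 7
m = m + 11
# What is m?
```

Trace:
`m = 18` → m = 18
`m = m * 7` → m = 126
`m = m + 11` → m = 137
So m = 137

Answer: 137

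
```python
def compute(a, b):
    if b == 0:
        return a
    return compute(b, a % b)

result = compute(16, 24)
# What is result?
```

compute(16, 24) -> compute(24, 16) -> compute(16, 8) -> compute(8, 0) -> 8

Answer: 8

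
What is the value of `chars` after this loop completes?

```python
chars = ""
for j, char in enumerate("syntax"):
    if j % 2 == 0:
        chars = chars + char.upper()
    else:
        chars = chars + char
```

Uppercase even positions in 'syntax'
`chars` takes the values: "" → "S" → "Sy" → "SyN" → "SyNt" → "SyNtA" → "SyNtAx"

Answer: "SyNtAx"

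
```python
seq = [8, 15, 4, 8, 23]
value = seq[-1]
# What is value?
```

Trace:
`seq = [8, 15, 4, 8, 23]` → seq = [8, 15, 4, 8, 23]
`value = seq[-1]` → value = 23
So value = 23

Answer: 23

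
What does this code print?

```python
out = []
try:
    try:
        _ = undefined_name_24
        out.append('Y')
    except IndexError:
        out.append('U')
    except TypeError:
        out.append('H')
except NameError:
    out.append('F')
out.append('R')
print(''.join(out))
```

Execution trace: 'F' (outer except NameError) → 'R' (after the try/except). Output: FR

Answer: FR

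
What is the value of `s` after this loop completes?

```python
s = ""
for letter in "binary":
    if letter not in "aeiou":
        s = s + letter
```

Remove vowels from 'binary'
`s` takes the values: "" → "b" → "bn" → "bnr" → "bnry"

Answer: "bnry"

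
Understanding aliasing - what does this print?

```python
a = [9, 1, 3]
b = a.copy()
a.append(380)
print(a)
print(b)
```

Key concept: list.copy() creates independent copy.
Step by step:
`a = [9, 1, 3]` → a = [9, 1, 3]
`b = a.copy()` → b = [9, 1, 3]
`a.append(380)` → a = [9, 1, 3, 380]
`print(a)` → prints [9, 1, 3, 380]
`print(b)` → prints [9, 1, 3]

Answer:
[9, 1, 3, 380]
[9, 1, 3]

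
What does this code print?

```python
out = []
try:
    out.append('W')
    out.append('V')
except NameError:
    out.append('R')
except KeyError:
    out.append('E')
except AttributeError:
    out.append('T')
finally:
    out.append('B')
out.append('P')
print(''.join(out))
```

Execution trace: 'W' (try body) → 'V' (try body, no exception) → 'B' (finally) → 'P' (after the try/except). Output: WVBP

Answer: WVBP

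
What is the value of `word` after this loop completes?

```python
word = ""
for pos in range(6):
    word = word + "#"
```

Repeat '#' 6 times
`word` takes the values: "" → "#" → "##" → "###" → "####" → "#####" → "######"

Answer: "######"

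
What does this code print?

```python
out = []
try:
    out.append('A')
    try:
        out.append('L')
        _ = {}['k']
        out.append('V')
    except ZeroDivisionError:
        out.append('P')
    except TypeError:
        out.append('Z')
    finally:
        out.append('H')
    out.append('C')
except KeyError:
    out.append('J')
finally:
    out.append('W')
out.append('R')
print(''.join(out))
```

Execution trace: 'A' (try body) → 'L' (inner try body) → 'H' (inner finally) → 'J' (except KeyError) → 'W' (finally) → 'R' (after the try/except). Output: ALHJWR

Answer: ALHJWR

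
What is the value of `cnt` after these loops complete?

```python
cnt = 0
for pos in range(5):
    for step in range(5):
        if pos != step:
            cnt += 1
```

5² - 5 (exclude diagonal)
`cnt` takes the values: 0 → 1 → 2 → 3 → 4 → 5 → 6 → 7 → 8 → 9 → 10 → 11 → 12 → 13 → 14 → 15 → 16 → 17 → 18 → 19 → 20

Answer: 20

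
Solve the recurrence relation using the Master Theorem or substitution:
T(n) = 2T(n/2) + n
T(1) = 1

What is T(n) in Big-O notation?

By Master Theorem: a=2, b=2, f(n)=n. Since log_2(2) = 1 and f(n) = Θ(n^1), Case 2 applies. T(n) = O(n log n).

Answer: O(n log n)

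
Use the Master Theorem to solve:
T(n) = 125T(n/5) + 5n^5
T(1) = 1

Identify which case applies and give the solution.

a=125, b=5, f(n)=5n^5. log_5(125) = 3. Since c=5 > 3 and the regularity condition holds (125(n/5)^5 = (125/5^5)n^5 with 125/5^5 < 1), Case 3 applies: T(n) = Θ(f(n)) = O(n^5).

Answer: O(n^5) - Case 3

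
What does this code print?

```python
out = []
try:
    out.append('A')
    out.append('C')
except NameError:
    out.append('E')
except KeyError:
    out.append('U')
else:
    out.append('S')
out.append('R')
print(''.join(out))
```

Execution trace: 'A' (try body) → 'C' (try body, no exception) → 'S' (else) → 'R' (after the try/except). Output: ACSR

Answer: ACSR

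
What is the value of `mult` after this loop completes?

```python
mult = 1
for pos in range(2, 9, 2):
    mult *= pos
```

Product of even numbers 2 to 8
`mult` takes the values: 1 → 2 → 8 → 48 → 384

Answer: 384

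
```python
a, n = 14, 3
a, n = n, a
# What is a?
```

Trace:
`a, n = 14, 3` → a = 14; n = 3
`a, n = n, a` → a = 3; n = 14
So a = 3

Answer: 3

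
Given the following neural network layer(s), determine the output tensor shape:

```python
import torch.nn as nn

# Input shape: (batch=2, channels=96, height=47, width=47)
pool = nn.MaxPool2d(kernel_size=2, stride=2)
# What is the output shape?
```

Input: (2, 96, 47, 47) -> Output: (2, 96, 23, 23)

Answer: (2, 96, 23, 23)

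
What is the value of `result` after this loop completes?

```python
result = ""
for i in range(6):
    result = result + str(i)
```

Concatenate digits 0 to 5
`result` takes the values: "" → "0" → "01" → "012" → "0123" → "01234" → "012345"

Answer: "012345"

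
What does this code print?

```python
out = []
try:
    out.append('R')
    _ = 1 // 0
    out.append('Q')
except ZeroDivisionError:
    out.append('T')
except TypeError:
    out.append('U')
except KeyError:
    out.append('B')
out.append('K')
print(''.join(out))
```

Execution trace: 'R' (try body) → 'T' (except ZeroDivisionError) → 'K' (after the try/except). Output: RTK

Answer: RTK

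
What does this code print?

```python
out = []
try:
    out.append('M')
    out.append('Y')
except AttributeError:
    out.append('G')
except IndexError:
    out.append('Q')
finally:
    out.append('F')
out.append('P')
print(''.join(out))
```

Execution trace: 'M' (try body) → 'Y' (try body, no exception) → 'F' (finally) → 'P' (after the try/except). Output: MYFP

Answer: MYFP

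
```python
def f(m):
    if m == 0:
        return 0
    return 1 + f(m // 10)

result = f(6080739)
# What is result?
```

Count of digits of 6080739: 7

Answer: 7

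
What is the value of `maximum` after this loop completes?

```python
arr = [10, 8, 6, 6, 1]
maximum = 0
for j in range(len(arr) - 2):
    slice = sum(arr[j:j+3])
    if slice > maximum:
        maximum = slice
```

Max sum of 3-element window in [10, 8, 6, 6, 1]
`maximum` takes the values: 0 → 24

Answer: 24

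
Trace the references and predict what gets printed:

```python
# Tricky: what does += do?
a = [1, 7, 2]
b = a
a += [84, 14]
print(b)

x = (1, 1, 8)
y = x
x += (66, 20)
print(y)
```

Key concept: += behavior differs for mutable vs immutable.
Step by step:
`a = [1, 7, 2]` → a = [1, 7, 2]
`b = a` → b = [1, 7, 2] (same object as a)
`a += [84, 14]` → a = [1, 7, 2, 84, 14] (same object as b); b = [1, 7, 2, 84, 14] (same object as a)
`print(b)` → prints [1, 7, 2, 84, 14]
`x = (1, 1, 8)` → x = (1, 1, 8)
`y = x` → y = (1, 1, 8)
`x += (66, 20)` → x = (1, 1, 8, 66, 20)
`print(y)` → prints (1, 1, 8)

Answer:
[1, 7, 2, 84, 14]
(1, 1, 8)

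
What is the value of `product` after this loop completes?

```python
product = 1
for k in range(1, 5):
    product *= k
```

4! = 24
`product` takes the values: 1 → 2 → 6 → 24

Answer: 24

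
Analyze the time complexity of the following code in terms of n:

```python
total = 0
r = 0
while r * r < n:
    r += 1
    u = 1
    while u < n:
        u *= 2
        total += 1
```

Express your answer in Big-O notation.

Each loop level contributes: √n × log n. Multiplying the contributions gives O(√n log n).

Answer: O(√n log n)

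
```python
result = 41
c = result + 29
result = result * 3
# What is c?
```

Trace:
`result = 41` → result = 41
`c = result + 29` → c = 70
`result = result * 3` → result = 123
So c = 70

Answer: 70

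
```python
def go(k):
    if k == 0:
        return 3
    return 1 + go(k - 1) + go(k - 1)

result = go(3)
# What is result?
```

go(k) = 1 + 2·go(k-1), go(0)=3. Closed form: (3+1)·2^3 - 1 = 31.

Answer: 31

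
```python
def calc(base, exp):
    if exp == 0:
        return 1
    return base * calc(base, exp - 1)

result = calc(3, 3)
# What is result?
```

calc(3, 3) = 3 * 3 * 3 = 27

Answer: 27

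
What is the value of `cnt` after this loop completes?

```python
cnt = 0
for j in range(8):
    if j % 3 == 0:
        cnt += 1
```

Count numbers divisible by 3 in range(8)
`cnt` takes the values: 0 → 1 → 2 → 3

Answer: 3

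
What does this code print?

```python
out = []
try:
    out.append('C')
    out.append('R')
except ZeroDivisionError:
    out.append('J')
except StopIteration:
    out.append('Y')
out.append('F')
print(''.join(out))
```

Execution trace: 'C' (try body) → 'R' (try body, no exception) → 'F' (after the try/except). Output: CRF

Answer: CRF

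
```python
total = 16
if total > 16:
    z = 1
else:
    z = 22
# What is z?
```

Trace:
`total = 16` → total = 16
`if total > 16: ...` → total > 16 is False, take else branch → z = 22
So z = 22

Answer: 22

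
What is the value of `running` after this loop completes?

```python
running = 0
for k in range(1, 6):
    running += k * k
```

Sum of squares 1² to 5² = 55
`running` takes the values: 0 → 1 → 5 → 14 → 30 → 55

Answer: 55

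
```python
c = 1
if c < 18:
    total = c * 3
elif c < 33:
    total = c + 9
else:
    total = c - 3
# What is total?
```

Trace:
`c = 1` → c = 1
`if c < 18: ...` → c < 18 is True → total = 3
So total = 3

Answer: 3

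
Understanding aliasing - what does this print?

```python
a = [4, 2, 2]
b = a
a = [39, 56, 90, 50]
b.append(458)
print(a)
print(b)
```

Key concept: rebinding vs mutation: a is rebound to a new list, b still points at the original.
Step by step:
`a = [4, 2, 2]` → a = [4, 2, 2]
`b = a` → b = [4, 2, 2] (same object as a)
`a = [39, 56, 90, 50]` → a = [39, 56, 90, 50]
`b.append(458)` → b = [4, 2, 2, 458]
`print(a)` → prints [39, 56, 90, 50]
`print(b)` → prints [4, 2, 2, 458]

Answer:
[39, 56, 90, 50]
[4, 2, 2, 458]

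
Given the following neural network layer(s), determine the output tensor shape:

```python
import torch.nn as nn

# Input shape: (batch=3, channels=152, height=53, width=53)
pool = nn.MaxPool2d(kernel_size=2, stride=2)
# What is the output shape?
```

Input: (3, 152, 53, 53) -> Output: (3, 152, 26, 26)

Answer: (3, 152, 26, 26)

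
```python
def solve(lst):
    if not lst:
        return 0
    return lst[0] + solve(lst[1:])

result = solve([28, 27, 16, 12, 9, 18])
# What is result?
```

28 + 27 + 16 + 12 + 9 + 18 + 0 = 110

Answer: 110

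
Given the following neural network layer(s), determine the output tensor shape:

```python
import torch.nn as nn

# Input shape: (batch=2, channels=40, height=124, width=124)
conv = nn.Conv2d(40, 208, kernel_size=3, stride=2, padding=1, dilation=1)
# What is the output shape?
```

Input: (2, 40, 124, 124) -> Output: (2, 208, 62, 62)

Answer: (2, 208, 62, 62)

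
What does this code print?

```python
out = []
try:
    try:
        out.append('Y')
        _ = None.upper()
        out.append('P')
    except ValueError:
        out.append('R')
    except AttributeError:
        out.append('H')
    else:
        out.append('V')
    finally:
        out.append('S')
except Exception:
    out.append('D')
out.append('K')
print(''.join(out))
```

Execution trace: 'Y' (inner try body) → 'H' (inner except AttributeError) → 'S' (inner finally) → 'K' (after the try/except). Output: YHSK

Answer: YHSK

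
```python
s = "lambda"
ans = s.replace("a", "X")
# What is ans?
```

Trace:
`s = "lambda"` → s = 'lambda'
`ans = s.replace("a", "X")` → ans = 'lXmbdX'
So ans = 'lXmbdX'

Answer: 'lXmbdX'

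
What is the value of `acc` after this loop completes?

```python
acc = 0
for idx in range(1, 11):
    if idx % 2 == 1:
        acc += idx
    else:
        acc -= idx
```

Add odd, subtract even
`acc` takes the values: 0 → 1 → -1 → 2 → -2 → 3 → -3 → 4 → -4 → 5 → -5

Answer: -5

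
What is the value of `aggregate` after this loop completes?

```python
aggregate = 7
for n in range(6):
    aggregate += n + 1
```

Start at 7, add 1 to 6 = 28
`aggregate` takes the values: 7 → 8 → 10 → 13 → 17 → 22 → 28

Answer: 28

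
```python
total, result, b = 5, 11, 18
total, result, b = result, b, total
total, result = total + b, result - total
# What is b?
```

Trace:
`total, result, b = 5, 11, 18` → total = 5; result = 11; b = 18
`total, result, b = result, b, total` → total = 11; result = 18; b = 5
`total, result = total + b, result - total` → total = 16; result = 7
So b = 5

Answer: 5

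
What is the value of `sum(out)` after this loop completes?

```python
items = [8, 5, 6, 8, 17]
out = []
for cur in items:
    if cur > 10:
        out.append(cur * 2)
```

Sum of doubled values > 10
`out` takes the values: [] → [34]
So `sum(out)` = 34

Answer: 34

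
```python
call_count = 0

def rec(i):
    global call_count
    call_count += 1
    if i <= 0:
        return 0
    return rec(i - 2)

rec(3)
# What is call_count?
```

Linear recursion stepping by 2: 3 calls from i=3 down to ≤0.

Answer: 3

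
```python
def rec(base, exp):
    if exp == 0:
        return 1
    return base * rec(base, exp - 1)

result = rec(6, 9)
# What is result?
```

rec(6, 9) = 6 * 6 * 6 * 6 * 6 * 6 * 6 * 6 * 6 = 10077696

Answer: 10077696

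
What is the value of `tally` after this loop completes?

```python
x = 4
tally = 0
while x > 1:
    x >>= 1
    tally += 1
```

Count right shifts until 1
`tally` takes the values: 0 → 1 → 2

Answer: 2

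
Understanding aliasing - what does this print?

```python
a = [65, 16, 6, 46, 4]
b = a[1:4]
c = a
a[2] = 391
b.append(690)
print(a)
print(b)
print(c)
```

Key concept: slice vs alias.
Step by step:
`a = [65, 16, 6, 46, 4]` → a = [65, 16, 6, 46, 4]
`b = a[1:4]` → b = [16, 6, 46]
`c = a` → c = [65, 16, 6, 46, 4] (same object as a)
`a[2] = 391` → a = [65, 16, 391, 46, 4] (same object as c); c = [65, 16, 391, 46, 4] (same object as a)
`b.append(690)` → b = [16, 6, 46, 690]
`print(a)` → prints [65, 16, 391, 46, 4]
`print(b)` → prints [16, 6, 46, 690]
`print(c)` → prints [65, 16, 391, 46, 4]

Answer:
[65, 16, 391, 46, 4]
[16, 6, 46, 690]
[65, 16, 391, 46, 4]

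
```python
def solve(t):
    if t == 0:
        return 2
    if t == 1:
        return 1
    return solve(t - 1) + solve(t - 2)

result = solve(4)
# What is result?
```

Build up from base cases: solve(0)=2, solve(1)=1, solve(2)=3, solve(3)=4, solve(4)=7

Answer: 7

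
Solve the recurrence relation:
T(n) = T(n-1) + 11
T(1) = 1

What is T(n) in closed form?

Unrolling: T(n) = T(1) + 11·(n-1) = 1 + 11(n-1) = 11n - 10.

Answer: T(n) = 11n - 10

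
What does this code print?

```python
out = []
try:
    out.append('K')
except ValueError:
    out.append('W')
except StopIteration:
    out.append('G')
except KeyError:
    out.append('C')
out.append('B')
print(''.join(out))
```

Execution trace: 'K' (try body, no exception) → 'B' (after the try/except). Output: KB

Answer: KB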